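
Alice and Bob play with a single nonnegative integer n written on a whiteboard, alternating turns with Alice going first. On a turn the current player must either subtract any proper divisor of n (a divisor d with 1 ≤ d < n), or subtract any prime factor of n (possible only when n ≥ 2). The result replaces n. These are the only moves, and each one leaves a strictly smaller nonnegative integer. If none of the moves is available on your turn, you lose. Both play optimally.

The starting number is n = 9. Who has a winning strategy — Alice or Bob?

Build the W/L table. Terminal = L. A non-terminal position is W if it has a move to some L; otherwise it is L.
n=0: no move → L
n=1: no move → L
n=2: reaches L-position 0 → W
n=3: reaches L-position 0 → W
n=4: only reaches 2(W), 3(W), all W → L
n=5: reaches L-position 0 → W
n=6: reaches L-position 4 → W
n=7: reaches L-position 0 → W
n=8: reaches L-position 4 → W
n=9: only reaches 6(W), 8(W), all W → L
The starting position 9 is L: whatever Alice does, the opponent receives a W position.

Bob wins.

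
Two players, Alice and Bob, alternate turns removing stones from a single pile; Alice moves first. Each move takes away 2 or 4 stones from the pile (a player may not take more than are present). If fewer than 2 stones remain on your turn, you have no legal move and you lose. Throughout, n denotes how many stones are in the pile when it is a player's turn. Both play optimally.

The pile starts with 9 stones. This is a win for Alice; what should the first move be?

Compute win/loss labels from the base case upward. A position with no move is L. Any other position is W if it can reach an L in one move, else L.
n=0: no move → L
n=1: no move → L
n=2: reaches L-position 0 → W
n=3: reaches L-position 1 → W
n=4: reaches L-position 0 → W
n=5: reaches L-position 1 → W
n=6: only reaches 4(W), 2(W), all W → L
n=7: only reaches 5(W), 3(W), all W → L
n=8: reaches L-position 6 → W
n=9: reaches L-position 7 → W
From 9, the L positions reachable in one move are: 7.

Remove 2, leaving 7.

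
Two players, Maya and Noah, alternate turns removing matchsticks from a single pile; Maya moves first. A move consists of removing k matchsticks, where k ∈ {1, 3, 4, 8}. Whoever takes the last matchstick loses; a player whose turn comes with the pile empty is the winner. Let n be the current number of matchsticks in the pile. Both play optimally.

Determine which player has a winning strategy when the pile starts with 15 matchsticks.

Noah wins.

Compute win/loss labels from the base case upward. A position with no move is W. Any other position is W if it can reach an L in one move, else L.
n=0: no move; the opponent has just taken the last matchstick and therefore loses → W
n=1: the only move is to 0(W), a W ⇒ L
n=2: can move to 1, which is L ⇒ W
n=3: moves to 2(W), 0(W); every one is W ⇒ L
n=4: can move to 3, which is L ⇒ W
n=5: can move to 1, which is L ⇒ W
n=6: can move to 3, which is L ⇒ W
n=7: can move to 3, which is L ⇒ W
n=8: moves to 7(W), 5(W), 4(W), 0(W); every one is W ⇒ L
n=9: can move to 8, which is L ⇒ W
n=10: moves to 9(W), 7(W), 6(W), 2(W); every one is W ⇒ L
n=11: can move to 10, which is L ⇒ W
n=12: can move to 8, which is L ⇒ W
n=13: can move to 10, which is L ⇒ W
n=14: can move to 10, which is L ⇒ W
n=15: moves to 14(W), 12(W), 11(W), 7(W); every one is W ⇒ L
The starting position 15 is L: whatever Maya does, the opponent receives a W position.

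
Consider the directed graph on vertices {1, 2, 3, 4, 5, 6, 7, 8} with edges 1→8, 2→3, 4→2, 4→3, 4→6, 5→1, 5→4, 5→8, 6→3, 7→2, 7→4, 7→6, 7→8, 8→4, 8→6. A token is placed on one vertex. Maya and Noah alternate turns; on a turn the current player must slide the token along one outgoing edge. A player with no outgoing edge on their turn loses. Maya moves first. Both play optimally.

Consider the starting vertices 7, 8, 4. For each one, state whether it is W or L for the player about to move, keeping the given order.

Use the standard recursion: the mover loses at a terminal position; elsewhere, the mover wins exactly when some move hands the opponent an L position.
Every edge goes from a vertex to one that appears earlier in the order 3, 6, 2, 4, 8, 7, 1, 5, so processing vertices in that order labels each vertex after all of its successors.
3: no outgoing edge → L
6: →3(L), so W
2: →3(L), so W
4: →3(L), so W
8: →4(W), 6(W) — all W, so L
7: →8(L), so W
1: →8(L), so W
5: →8(L), so W

7: W, 8: L, 4: W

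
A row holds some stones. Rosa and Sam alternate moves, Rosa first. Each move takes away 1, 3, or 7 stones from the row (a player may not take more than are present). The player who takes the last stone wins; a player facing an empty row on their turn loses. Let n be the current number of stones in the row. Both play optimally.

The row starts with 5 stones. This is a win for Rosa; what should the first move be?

Remove 1, leaving 4.

Work bottom-up. With no move the player to move loses. Otherwise the position is W if at least one move leads to an L position for the opponent, and L if every move leads to a W.
n=0: no move → L
n=1: reaches L-position 0 → W
n=2: only reaches 1(W), which is W → L
n=3: reaches L-position 2 → W
n=4: only reaches 3(W), 1(W), all W → L
n=5: reaches L-position 4 → W
From 5, the L positions reachable in one move are: 4, 2. Any move reaching one of these is winning.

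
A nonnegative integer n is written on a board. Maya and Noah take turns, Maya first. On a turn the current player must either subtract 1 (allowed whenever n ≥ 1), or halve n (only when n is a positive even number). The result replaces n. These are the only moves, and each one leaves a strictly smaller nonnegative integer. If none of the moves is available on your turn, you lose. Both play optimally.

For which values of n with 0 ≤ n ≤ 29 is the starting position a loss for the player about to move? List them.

Work bottom-up. With no move the player to move loses. Otherwise the position is W if at least one move leads to an L position for the opponent, and L if every move leads to a W.
n=0: no move → L
n=1: can move to 0, which is L ⇒ W
n=2: the only move is to 1(W), a W ⇒ L
n=3: can move to 2, which is L ⇒ W
n=4: can move to 2, which is L ⇒ W
n=5: the only move is to 4(W), a W ⇒ L
n=6: can move to 5, which is L ⇒ W
n=7: the only move is to 6(W), a W ⇒ L
n=8: can move to 7, which is L ⇒ W
n=9: the only move is to 8(W), a W ⇒ L
n=10: can move to 5, which is L ⇒ W
n=11: the only move is to 10(W), a W ⇒ L
n=12: can move to 11, which is L ⇒ W
n=13: the only move is to 12(W), a W ⇒ L
n=14: can move to 7, which is L ⇒ W
n=15: the only move is to 14(W), a W ⇒ L
n=16: can move to 15, which is L ⇒ W
n=17: the only move is to 16(W), a W ⇒ L
n=18: can move to 9, which is L ⇒ W
n=19: the only move is to 18(W), a W ⇒ L
n=20: can move to 19, which is L ⇒ W
n=21: the only move is to 20(W), a W ⇒ L
n=22: can move to 11, which is L ⇒ W
n=23: the only move is to 22(W), a W ⇒ L
n=24: can move to 23, which is L ⇒ W
n=25: the only move is to 24(W), a W ⇒ L
n=26: can move to 13, which is L ⇒ W
n=27: the only move is to 26(W), a W ⇒ L
n=28: can move to 27, which is L ⇒ W
n=29: the only move is to 28(W), a W ⇒ L
The losing starting values of n are exactly the entries labelled L in this table (15 of them).

0, 2, 5, 7, 9, 11, 13, 15, 17, 19, 21, 23, 25, 27, 29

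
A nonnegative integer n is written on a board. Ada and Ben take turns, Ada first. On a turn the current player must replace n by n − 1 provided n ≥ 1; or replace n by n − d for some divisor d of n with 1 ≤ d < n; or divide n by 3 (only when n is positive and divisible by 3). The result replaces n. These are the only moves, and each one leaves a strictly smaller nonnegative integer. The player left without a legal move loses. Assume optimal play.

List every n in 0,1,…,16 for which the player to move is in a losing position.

0, 2, 5, 7, 9, 11, 13, 16

Positions with no move are L. A position that does have a move is losing for the player to move precisely when every available move leads to a winning position for the opponent. Fill in the labels:
n=0: no move → L
n=1: can move to 0, which is L ⇒ W
n=2: the only move is to 1(W), a W ⇒ L
n=3: can move to 2, which is L ⇒ W
n=4: can move to 2, which is L ⇒ W
n=5: the only move is to 4(W), a W ⇒ L
n=6: can move to 2, which is L ⇒ W
n=7: the only move is to 6(W), a W ⇒ L
n=8: can move to 7, which is L ⇒ W
n=9: moves to 3(W), 6(W), 8(W); every one is W ⇒ L
n=10: can move to 5, which is L ⇒ W
n=11: the only move is to 10(W), a W ⇒ L
n=12: can move to 9, which is L ⇒ W
n=13: the only move is to 12(W), a W ⇒ L
n=14: can move to 7, which is L ⇒ W
n=15: can move to 5, which is L ⇒ W
n=16: moves to 8(W), 12(W), 14(W), 15(W); every one is W ⇒ L
Reading off the rows marked L gives the requested list; there are 8 such values of n.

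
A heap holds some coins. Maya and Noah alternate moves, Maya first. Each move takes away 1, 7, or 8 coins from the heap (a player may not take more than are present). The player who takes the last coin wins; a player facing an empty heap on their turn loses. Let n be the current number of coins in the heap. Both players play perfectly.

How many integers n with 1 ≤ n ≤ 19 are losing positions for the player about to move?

6

Label each position W (a win for the player to move) or L (a loss). A position with no legal move is L; any other position is W exactly when some move reaches an L, and L when every move reaches a W.
n=0: no move → L
n=1: can move to 0, which is L ⇒ W
n=2: the only move is to 1(W), a W ⇒ L
n=3: can move to 2, which is L ⇒ W
n=4: the only move is to 3(W), a W ⇒ L
n=5: can move to 4, which is L ⇒ W
n=6: the only move is to 5(W), a W ⇒ L
n=7: can move to 6, which is L ⇒ W
n=8: can move to 0, which is L ⇒ W
n=9: can move to 2, which is L ⇒ W
n=10: can move to 2, which is L ⇒ W
n=11: can move to 4, which is L ⇒ W
n=12: can move to 4, which is L ⇒ W
n=13: can move to 6, which is L ⇒ W
n=14: can move to 6, which is L ⇒ W
n=15: moves to 14(W), 8(W), 7(W); every one is W ⇒ L
n=16: can move to 15, which is L ⇒ W
n=17: moves to 16(W), 10(W), 9(W); every one is W ⇒ L
n=18: can move to 17, which is L ⇒ W
n=19: moves to 18(W), 12(W), 11(W); every one is W ⇒ L
L entries with 1 ≤ n ≤ 19 (n=0 is outside the asked range and is not counted): n = 2, 4, 6, 15, 17, 19; that makes 6.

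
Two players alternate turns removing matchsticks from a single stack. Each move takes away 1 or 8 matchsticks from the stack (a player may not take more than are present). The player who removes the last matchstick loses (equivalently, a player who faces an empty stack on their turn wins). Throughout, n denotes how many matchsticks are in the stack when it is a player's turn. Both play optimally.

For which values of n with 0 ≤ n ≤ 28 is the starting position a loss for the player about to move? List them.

1, 3, 5, 7, 10, 12, 14, 16, 19, 21, 23, 25, 28

Compute win/loss labels from the base case upward. A position with no move is W. Any other position is W if it can reach an L in one move, else L.
n=0: no move; the opponent has just taken the last matchstick and therefore loses → W
n=1: L (sole option 0(W) is W)
n=2: W (go to 1, an L position)
n=3: L (sole option 2(W) is W)
n=4: W (go to 3, an L position)
n=5: L (sole option 4(W) is W)
n=6: W (go to 5, an L position)
n=7: L (sole option 6(W) is W)
n=8: W (go to 7, an L position)
n=9: W (go to 1, an L position)
n=10: L (options 9(W), 2(W) are all W)
n=11: W (go to 10, an L position)
n=12: L (options 11(W), 4(W) are all W)
n=13: W (go to 12, an L position)
n=14: L (options 13(W), 6(W) are all W)
n=15: W (go to 14, an L position)
n=16: L (options 15(W), 8(W) are all W)
n=17: W (go to 16, an L position)
n=18: W (go to 10, an L position)
n=19: L (options 18(W), 11(W) are all W)
n=20: W (go to 19, an L position)
n=21: L (options 20(W), 13(W) are all W)
n=22: W (go to 21, an L position)
n=23: L (options 22(W), 15(W) are all W)
n=24: W (go to 23, an L position)
n=25: L (options 24(W), 17(W) are all W)
n=26: W (go to 25, an L position)
n=27: W (go to 19, an L position)
n=28: L (options 27(W), 20(W) are all W)
The losing starting values of n are exactly the entries labelled L in this table (13 of them).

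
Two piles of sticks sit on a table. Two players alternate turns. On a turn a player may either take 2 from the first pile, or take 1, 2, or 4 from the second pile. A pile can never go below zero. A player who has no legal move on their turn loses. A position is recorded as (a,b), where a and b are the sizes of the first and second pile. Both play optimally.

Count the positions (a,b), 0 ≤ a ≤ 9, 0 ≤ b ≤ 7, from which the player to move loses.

30

Label each position W (a win for the player to move) or L (a loss). A position with no legal move is L; any other position is W exactly when some move reaches an L, and L when every move reaches a W.
Every move lowers a or b (never raises either), so fill the grid row by row in increasing a, and left to right within a row: each cell's successors are then already labelled.
      b=0  b=1  b=2  b=3  b=4  b=5  b=6  b=7
a=0:    L    W    W    L    W    W    L    W
a=1:    L    W    W    L    W    W    L    W
a=2:    W    L    W    W    L    W    W    L
a=3:    W    L    W    W    L    W    W    L
a=4:    L    W    W    L    W    W    L    W
a=5:    L    W    W    L    W    W    L    W
a=6:    W    L    W    W    L    W    W    L
a=7:    W    L    W    W    L    W    W    L
a=8:    L    W    W    L    W    W    L    W
a=9:    L    W    W    L    W    W    L    W
Cells with no legal move (terminal, hence L): (0,0), (1,0).
The remaining L cells, each justified by listing all of its moves:
(0,3): →(0,2)(W), (0,1)(W) — all W, so L
(0,6): →(0,5)(W), (0,4)(W), (0,2)(W) — all W, so L
(1,3): →(1,2)(W), (1,1)(W) — all W, so L
(1,6): →(1,5)(W), (1,4)(W), (1,2)(W) — all W, so L
(2,1): →(0,1)(W), (2,0)(W) — all W, so L
(2,4): →(0,4)(W), (2,3)(W), (2,2)(W), (2,0)(W) — all W, so L
(2,7): →(0,7)(W), (2,6)(W), (2,5)(W), (2,3)(W) — all W, so L
(3,1): →(1,1)(W), (3,0)(W) — all W, so L
(3,4): →(1,4)(W), (3,3)(W), (3,2)(W), (3,0)(W) — all W, so L
(3,7): →(1,7)(W), (3,6)(W), (3,5)(W), (3,3)(W) — all W, so L
(4,0): →(2,0)(W) only, which is W, so L
(4,3): →(2,3)(W), (4,2)(W), (4,1)(W) — all W, so L
(4,6): →(2,6)(W), (4,5)(W), (4,4)(W), (4,2)(W) — all W, so L
(5,0): →(3,0)(W) only, which is W, so L
(5,3): →(3,3)(W), (5,2)(W), (5,1)(W) — all W, so L
(5,6): →(3,6)(W), (5,5)(W), (5,4)(W), (5,2)(W) — all W, so L
(6,1): →(4,1)(W), (6,0)(W) — all W, so L
(6,4): →(4,4)(W), (6,3)(W), (6,2)(W), (6,0)(W) — all W, so L
(6,7): →(4,7)(W), (6,6)(W), (6,5)(W), (6,3)(W) — all W, so L
(7,1): →(5,1)(W), (7,0)(W) — all W, so L
(7,4): →(5,4)(W), (7,3)(W), (7,2)(W), (7,0)(W) — all W, so L
(7,7): →(5,7)(W), (7,6)(W), (7,5)(W), (7,3)(W) — all W, so L
(8,0): →(6,0)(W) only, which is W, so L
(8,3): →(6,3)(W), (8,2)(W), (8,1)(W) — all W, so L
(8,6): →(6,6)(W), (8,5)(W), (8,4)(W), (8,2)(W) — all W, so L
(9,0): →(7,0)(W) only, which is W, so L
(9,3): →(7,3)(W), (9,2)(W), (9,1)(W) — all W, so L
(9,6): →(7,6)(W), (9,5)(W), (9,4)(W), (9,2)(W) — all W, so L
Every other cell has at least one move into one of the L cells above, so it is W.
L cells per row: a=0: 3, a=1: 3, a=2: 3, a=3: 3, a=4: 3, a=5: 3, a=6: 3, a=7: 3, a=8: 3, a=9: 3; total 30.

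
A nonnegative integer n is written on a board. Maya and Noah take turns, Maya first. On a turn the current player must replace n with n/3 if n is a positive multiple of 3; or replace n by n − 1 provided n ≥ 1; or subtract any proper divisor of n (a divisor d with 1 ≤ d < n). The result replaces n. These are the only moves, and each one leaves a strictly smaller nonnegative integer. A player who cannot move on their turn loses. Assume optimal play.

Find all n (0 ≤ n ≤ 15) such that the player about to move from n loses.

0, 2, 5, 7, 9, 11, 13

Compute win/loss labels from the base case upward. A position with no move is L. Any other position is W if it can reach an L in one move, else L.
n=0: no move → L
n=1: can move to 0, which is L ⇒ W
n=2: the only move is to 1(W), a W ⇒ L
n=3: can move to 2, which is L ⇒ W
n=4: can move to 2, which is L ⇒ W
n=5: the only move is to 4(W), a W ⇒ L
n=6: can move to 2, which is L ⇒ W
n=7: the only move is to 6(W), a W ⇒ L
n=8: can move to 7, which is L ⇒ W
n=9: moves to 3(W), 6(W), 8(W); every one is W ⇒ L
n=10: can move to 5, which is L ⇒ W
n=11: the only move is to 10(W), a W ⇒ L
n=12: can move to 9, which is L ⇒ W
n=13: the only move is to 12(W), a W ⇒ L
n=14: can move to 7, which is L ⇒ W
n=15: can move to 5, which is L ⇒ W
The losing starting values of n are exactly the entries labelled L in this table (7 of them).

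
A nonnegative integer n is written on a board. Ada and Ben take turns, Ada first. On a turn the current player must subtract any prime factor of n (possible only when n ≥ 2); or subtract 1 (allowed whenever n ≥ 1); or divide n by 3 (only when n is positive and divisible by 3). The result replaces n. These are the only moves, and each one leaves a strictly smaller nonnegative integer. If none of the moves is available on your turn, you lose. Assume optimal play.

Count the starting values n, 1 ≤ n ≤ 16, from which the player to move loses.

Work bottom-up. With no move the player to move loses. Otherwise the position is W if at least one move leads to an L position for the opponent, and L if every move leads to a W.
n=0: no move → L
n=1: reaches L-position 0 → W
n=2: reaches L-position 0 → W
n=3: reaches L-position 0 → W
n=4: only reaches 2(W), 3(W), all W → L
n=5: reaches L-position 0 → W
n=6: reaches L-position 4 → W
n=7: reaches L-position 0 → W
n=8: only reaches 6(W), 7(W), all W → L
n=9: reaches L-position 8 → W
n=10: reaches L-position 8 → W
n=11: reaches L-position 0 → W
n=12: reaches L-position 4 → W
n=13: reaches L-position 0 → W
n=14: only reaches 7(W), 12(W), 13(W), all W → L
n=15: reaches L-position 14 → W
n=16: reaches L-position 14 → W
L entries with 1 ≤ n ≤ 16 (n=0 is outside the asked range and is not counted): n = 4, 8, 14; that makes 3.

3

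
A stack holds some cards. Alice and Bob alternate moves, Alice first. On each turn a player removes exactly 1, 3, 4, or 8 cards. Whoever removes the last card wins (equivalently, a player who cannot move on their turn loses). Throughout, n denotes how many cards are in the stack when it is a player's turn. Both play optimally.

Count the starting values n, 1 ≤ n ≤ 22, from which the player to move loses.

6

Use the standard recursion: the mover loses at a terminal position; elsewhere, the mover wins exactly when some move hands the opponent an L position.
n=0: no move → L
n=1: can move to 0, which is L ⇒ W
n=2: the only move is to 1(W), a W ⇒ L
n=3: can move to 2, which is L ⇒ W
n=4: can move to 0, which is L ⇒ W
n=5: can move to 2, which is L ⇒ W
n=6: can move to 2, which is L ⇒ W
n=7: moves to 6(W), 4(W), 3(W); every one is W ⇒ L
n=8: can move to 7, which is L ⇒ W
n=9: moves to 8(W), 6(W), 5(W), 1(W); every one is W ⇒ L
n=10: can move to 9, which is L ⇒ W
n=11: can move to 7, which is L ⇒ W
n=12: can move to 9, which is L ⇒ W
n=13: can move to 9, which is L ⇒ W
n=14: moves to 13(W), 11(W), 10(W), 6(W); every one is W ⇒ L
n=15: can move to 14, which is L ⇒ W
n=16: moves to 15(W), 13(W), 12(W), 8(W); every one is W ⇒ L
n=17: can move to 16, which is L ⇒ W
n=18: can move to 14, which is L ⇒ W
n=19: can move to 16, which is L ⇒ W
n=20: can move to 16, which is L ⇒ W
n=21: moves to 20(W), 18(W), 17(W), 13(W); every one is W ⇒ L
n=22: can move to 21, which is L ⇒ W
L entries with 1 ≤ n ≤ 22 (n=0 is outside the asked range and is not counted): n = 2, 7, 9, 14, 16, 21; that makes 6.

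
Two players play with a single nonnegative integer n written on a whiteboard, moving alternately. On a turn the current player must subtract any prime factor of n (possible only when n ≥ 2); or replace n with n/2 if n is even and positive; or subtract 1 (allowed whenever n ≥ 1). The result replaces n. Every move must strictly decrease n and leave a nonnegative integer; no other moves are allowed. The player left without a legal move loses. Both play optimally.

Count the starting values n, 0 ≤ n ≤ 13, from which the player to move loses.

3

Use the standard recursion: the mover loses at a terminal position; elsewhere, the mover wins exactly when some move hands the opponent an L position.
n=0: no move → L
n=1: reaches L-position 0 → W
n=2: reaches L-position 0 → W
n=3: reaches L-position 0 → W
n=4: only reaches 2(W), 3(W), all W → L
n=5: reaches L-position 0 → W
n=6: reaches L-position 4 → W
n=7: reaches L-position 0 → W
n=8: reaches L-position 4 → W
n=9: only reaches 6(W), 8(W), all W → L
n=10: reaches L-position 9 → W
n=11: reaches L-position 0 → W
n=12: reaches L-position 9 → W
n=13: reaches L-position 0 → W
L entries with 0 ≤ n ≤ 13: n = 0, 4, 9; that makes 3.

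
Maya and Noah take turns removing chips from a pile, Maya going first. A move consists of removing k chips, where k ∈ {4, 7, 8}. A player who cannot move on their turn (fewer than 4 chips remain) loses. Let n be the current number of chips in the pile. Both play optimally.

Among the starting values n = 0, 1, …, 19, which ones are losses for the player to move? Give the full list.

Label each position W (a win for the player to move) or L (a loss). A position with no legal move is L; any other position is W exactly when some move reaches an L, and L when every move reaches a W.
n=0: no move → L
n=1: no move → L
n=2: no move → L
n=3: no move → L
n=4: can move to 0, which is L ⇒ W
n=5: can move to 1, which is L ⇒ W
n=6: can move to 2, which is L ⇒ W
n=7: can move to 3, which is L ⇒ W
n=8: can move to 1, which is L ⇒ W
n=9: can move to 2, which is L ⇒ W
n=10: can move to 3, which is L ⇒ W
n=11: can move to 3, which is L ⇒ W
n=12: moves to 8(W), 5(W), 4(W); every one is W ⇒ L
n=13: moves to 9(W), 6(W), 5(W); every one is W ⇒ L
n=14: moves to 10(W), 7(W), 6(W); every one is W ⇒ L
n=15: moves to 11(W), 8(W), 7(W); every one is W ⇒ L
n=16: can move to 12, which is L ⇒ W
n=17: can move to 13, which is L ⇒ W
n=18: can move to 14, which is L ⇒ W
n=19: can move to 15, which is L ⇒ W
Reading off the rows marked L gives the requested list; there are 8 such values of n.

0, 1, 2, 3, 12, 13, 14, 15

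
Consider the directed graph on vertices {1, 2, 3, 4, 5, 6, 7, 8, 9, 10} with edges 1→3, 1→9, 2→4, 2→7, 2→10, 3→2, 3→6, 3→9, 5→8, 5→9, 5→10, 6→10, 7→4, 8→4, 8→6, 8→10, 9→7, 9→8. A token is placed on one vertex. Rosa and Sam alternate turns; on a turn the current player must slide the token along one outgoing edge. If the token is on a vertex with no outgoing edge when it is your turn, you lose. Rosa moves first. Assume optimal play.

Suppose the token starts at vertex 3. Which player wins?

Rosa wins.

Use the standard recursion: the mover loses at a terminal position; elsewhere, the mover wins exactly when some move hands the opponent an L position.
Every edge goes from a vertex to one that appears earlier in the order 10, 4, 6, 8, 7, 2, 9, 5, 3, 1, so processing vertices in that order labels each vertex after all of its successors.
10: no outgoing edge → L
4: no outgoing edge → L
6: reaches L-position 10 → W
8: reaches L-position 4 → W
7: reaches L-position 4 → W
2: reaches L-position 4 → W
9: only reaches 7(W), 8(W), all W → L
5: reaches L-position 9 → W
3: reaches L-position 9 → W
1: reaches L-position 9 → W
From 3 Rosa can move to 9, reaching an L position.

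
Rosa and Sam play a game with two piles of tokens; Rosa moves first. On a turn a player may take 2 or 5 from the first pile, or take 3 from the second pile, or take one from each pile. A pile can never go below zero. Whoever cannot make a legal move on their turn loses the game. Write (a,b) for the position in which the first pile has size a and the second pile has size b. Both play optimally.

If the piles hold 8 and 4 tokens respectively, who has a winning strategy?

Use the standard recursion: the mover loses at a terminal position; elsewhere, the mover wins exactly when some move hands the opponent an L position.
No move ever increases a pile, so every position that can arise here has a ≤ 8 and b ≤ 4; it is enough to label the cells with 0 ≤ a ≤ 8 and 0 ≤ b ≤ 4.
Every move lowers a or b (never raises either), so fill the grid row by row in increasing a, and left to right within a row: each cell's successors are then already labelled.
      b=0  b=1  b=2  b=3  b=4
a=0:    L    L    L    W    W
a=1:    L    W    W    W    L
a=2:    W    W    W    L    L
a=3:    W    L    L    L    W
a=4:    L    L    W    W    W
a=5:    W    W    W    W    L
a=6:    W    W    L    L    W
a=7:    L    L    L    W    W
a=8:    L    W    W    W    L
Cells with no legal move (terminal, hence L): (0,0), (0,1), (0,2), (1,0).
The remaining L cells, each justified by listing all of its moves:
(1,4): only reaches (1,1)(W), (0,3)(W), all W → L
(2,3): only reaches (0,3)(W), (2,0)(W), (1,2)(W), all W → L
(2,4): only reaches (0,4)(W), (2,1)(W), (1,3)(W), all W → L
(3,1): only reaches (1,1)(W), (2,0)(W), all W → L
(3,2): only reaches (1,2)(W), (2,1)(W), all W → L
(3,3): only reaches (1,3)(W), (3,0)(W), (2,2)(W), all W → L
(4,0): only reaches (2,0)(W), which is W → L
(4,1): only reaches (2,1)(W), (3,0)(W), all W → L
(5,4): only reaches (3,4)(W), (0,4)(W), (5,1)(W), (4,3)(W), all W → L
(6,2): only reaches (4,2)(W), (1,2)(W), (5,1)(W), all W → L
(6,3): only reaches (4,3)(W), (1,3)(W), (6,0)(W), (5,2)(W), all W → L
(7,0): only reaches (5,0)(W), (2,0)(W), all W → L
(7,1): only reaches (5,1)(W), (2,1)(W), (6,0)(W), all W → L
(7,2): only reaches (5,2)(W), (2,2)(W), (6,1)(W), all W → L
(8,0): only reaches (6,0)(W), (3,0)(W), all W → L
(8,4): only reaches (6,4)(W), (3,4)(W), (8,1)(W), (7,3)(W), all W → L
Every other cell has at least one move into one of the L cells above, so it is W.
The starting position (8,4) is L: whatever Rosa does, the opponent receives a W position.

Sam wins.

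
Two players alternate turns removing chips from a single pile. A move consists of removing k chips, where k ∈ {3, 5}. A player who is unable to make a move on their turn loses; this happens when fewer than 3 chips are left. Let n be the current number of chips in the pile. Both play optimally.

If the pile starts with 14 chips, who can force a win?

Build the W/L table. Terminal = L. A non-terminal position is W if it has a move to some L; otherwise it is L.
n=0: no move → L
n=1: no move → L
n=2: no move → L
n=3: can move to 0, which is L ⇒ W
n=4: can move to 1, which is L ⇒ W
n=5: can move to 2, which is L ⇒ W
n=6: can move to 1, which is L ⇒ W
n=7: can move to 2, which is L ⇒ W
n=8: moves to 5(W), 3(W); every one is W ⇒ L
n=9: moves to 6(W), 4(W); every one is W ⇒ L
n=10: moves to 7(W), 5(W); every one is W ⇒ L
n=11: can move to 8, which is L ⇒ W
n=12: can move to 9, which is L ⇒ W
n=13: can move to 10, which is L ⇒ W
n=14: can move to 9, which is L ⇒ W
The starting position 14 is W: the player to move should remove 5, leaving 9, handing over an L position.

The first player wins.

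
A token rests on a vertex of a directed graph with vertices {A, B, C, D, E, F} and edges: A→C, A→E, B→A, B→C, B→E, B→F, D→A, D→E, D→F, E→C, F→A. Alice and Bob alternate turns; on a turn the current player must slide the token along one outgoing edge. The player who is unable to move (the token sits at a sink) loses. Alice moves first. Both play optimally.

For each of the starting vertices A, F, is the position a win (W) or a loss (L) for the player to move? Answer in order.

Label each position W (a win for the player to move) or L (a loss). A position with no legal move is L; any other position is W exactly when some move reaches an L, and L when every move reaches a W.
Every edge goes from a vertex to one that appears earlier in the order C, E, A, F, D, B, so processing vertices in that order labels each vertex after all of its successors.
C: no outgoing edge → L
E: →C(L), so W
A: →C(L), so W
F: →A(W) only, which is W, so L
D: →F(L), so W
B: →F(L), so W

A: W, F: L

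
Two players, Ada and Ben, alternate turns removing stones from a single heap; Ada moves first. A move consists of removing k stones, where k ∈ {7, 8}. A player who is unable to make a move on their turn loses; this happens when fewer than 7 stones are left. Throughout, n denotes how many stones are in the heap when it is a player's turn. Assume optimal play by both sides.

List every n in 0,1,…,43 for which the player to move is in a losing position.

0, 1, 2, 3, 4, 5, 6, 15, 16, 17, 18, 19, 20, 21, 30, 31, 32, 33, 34, 35, 36

Use the standard recursion: the mover loses at a terminal position; elsewhere, the mover wins exactly when some move hands the opponent an L position.
n=0: no move → L
n=1: no move → L
n=2: no move → L
n=3: no move → L
n=4: no move → L
n=5: no move → L
n=6: no move → L
n=7: W (go to 0, an L position)
n=8: W (go to 1, an L position)
n=9: W (go to 2, an L position)
n=10: W (go to 3, an L position)
n=11: W (go to 4, an L position)
n=12: W (go to 5, an L position)
n=13: W (go to 6, an L position)
n=14: W (go to 6, an L position)
n=15: L (options 8(W), 7(W) are all W)
n=16: L (options 9(W), 8(W) are all W)
n=17: L (options 10(W), 9(W) are all W)
n=18: L (options 11(W), 10(W) are all W)
n=19: L (options 12(W), 11(W) are all W)
n=20: L (options 13(W), 12(W) are all W)
n=21: L (options 14(W), 13(W) are all W)
n=22: W (go to 15, an L position)
n=23: W (go to 16, an L position)
n=24: W (go to 17, an L position)
n=25: W (go to 18, an L position)
n=26: W (go to 19, an L position)
n=27: W (go to 20, an L position)
n=28: W (go to 21, an L position)
n=29: W (go to 21, an L position)
n=30: L (options 23(W), 22(W) are all W)
n=31: L (options 24(W), 23(W) are all W)
n=32: L (options 25(W), 24(W) are all W)
n=33: L (options 26(W), 25(W) are all W)
n=34: L (options 27(W), 26(W) are all W)
n=35: L (options 28(W), 27(W) are all W)
n=36: L (options 29(W), 28(W) are all W)
n=37: W (go to 30, an L position)
n=38: W (go to 31, an L position)
n=39: W (go to 32, an L position)
n=40: W (go to 33, an L position)
n=41: W (go to 34, an L position)
n=42: W (go to 35, an L position)
n=43: W (go to 36, an L position)
The losing starting values of n are exactly the entries labelled L in this table (21 of them).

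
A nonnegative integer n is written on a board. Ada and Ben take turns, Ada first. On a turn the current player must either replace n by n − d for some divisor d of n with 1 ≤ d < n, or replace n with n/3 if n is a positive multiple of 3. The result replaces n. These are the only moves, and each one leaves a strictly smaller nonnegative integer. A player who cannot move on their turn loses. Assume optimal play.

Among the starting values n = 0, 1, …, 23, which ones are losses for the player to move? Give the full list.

0, 1, 4, 7, 9, 11, 13, 15, 17, 19, 23

Work bottom-up. With no move the player to move loses. Otherwise the position is W if at least one move leads to an L position for the opponent, and L if every move leads to a W.
n=0: no move → L
n=1: no move → L
n=2: →1(L), so W
n=3: →1(L), so W
n=4: →2(W), 3(W) — all W, so L
n=5: →4(L), so W
n=6: →4(L), so W
n=7: →6(W) only, which is W, so L
n=8: →4(L), so W
n=9: →3(W), 6(W), 8(W) — all W, so L
n=10: →9(L), so W
n=11: →10(W) only, which is W, so L
n=12: →4(L), so W
n=13: →12(W) only, which is W, so L
n=14: →7(L), so W
n=15: →5(W), 10(W), 12(W), 14(W) — all W, so L
n=16: →15(L), so W
n=17: →16(W) only, which is W, so L
n=18: →9(L), so W
n=19: →18(W) only, which is W, so L
n=20: →15(L), so W
n=21: →7(L), so W
n=22: →11(L), so W
n=23: →22(W) only, which is W, so L
The losing starting values of n are exactly the entries labelled L in this table (11 of them).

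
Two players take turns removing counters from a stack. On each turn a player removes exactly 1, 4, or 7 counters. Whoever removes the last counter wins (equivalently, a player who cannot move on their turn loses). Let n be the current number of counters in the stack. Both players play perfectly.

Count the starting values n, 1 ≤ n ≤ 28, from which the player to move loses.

Classify positions by backward induction: terminal positions (no move available) are L. From any other position, the mover wins iff some move reaches an L.
n=0: no move → L
n=1: reaches L-position 0 → W
n=2: only reaches 1(W), which is W → L
n=3: reaches L-position 2 → W
n=4: reaches L-position 0 → W
n=5: only reaches 4(W), 1(W), all W → L
n=6: reaches L-position 5 → W
n=7: reaches L-position 0 → W
n=8: only reaches 7(W), 4(W), 1(W), all W → L
n=9: reaches L-position 8 → W
n=10: only reaches 9(W), 6(W), 3(W), all W → L
n=11: reaches L-position 10 → W
n=12: reaches L-position 8 → W
n=13: only reaches 12(W), 9(W), 6(W), all W → L
n=14: reaches L-position 13 → W
n=15: reaches L-position 8 → W
n=16: only reaches 15(W), 12(W), 9(W), all W → L
n=17: reaches L-position 16 → W
n=18: only reaches 17(W), 14(W), 11(W), all W → L
n=19: reaches L-position 18 → W
n=20: reaches L-position 16 → W
n=21: only reaches 20(W), 17(W), 14(W), all W → L
n=22: reaches L-position 21 → W
n=23: reaches L-position 16 → W
n=24: only reaches 23(W), 20(W), 17(W), all W → L
n=25: reaches L-position 24 → W
n=26: only reaches 25(W), 22(W), 19(W), all W → L
n=27: reaches L-position 26 → W
n=28: reaches L-position 24 → W
L entries with 1 ≤ n ≤ 28 (n=0 is outside the asked range and is not counted): n = 2, 5, 8, 10, 13, 16, 18, 21, 24, 26; that makes 10.

10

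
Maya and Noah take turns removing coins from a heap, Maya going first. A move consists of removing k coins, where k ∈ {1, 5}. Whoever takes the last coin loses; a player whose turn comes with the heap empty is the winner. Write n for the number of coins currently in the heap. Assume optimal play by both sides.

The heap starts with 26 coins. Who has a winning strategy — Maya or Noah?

Maya wins.

Compute win/loss labels from the base case upward. A position with no move is W. Any other position is W if it can reach an L in one move, else L.
n=0: no move; the opponent has just taken the last coin and therefore loses → W
n=1: L (sole option 0(W) is W)
n=2: W (go to 1, an L position)
n=3: L (sole option 2(W) is W)
n=4: W (go to 3, an L position)
n=5: L (options 4(W), 0(W) are all W)
n=6: W (go to 5, an L position)
n=7: L (options 6(W), 2(W) are all W)
n=8: W (go to 7, an L position)
n=9: L (options 8(W), 4(W) are all W)
n=10: W (go to 9, an L position)
n=11: L (options 10(W), 6(W) are all W)
n=12: W (go to 11, an L position)
n=13: L (options 12(W), 8(W) are all W)
n=14: W (go to 13, an L position)
n=15: L (options 14(W), 10(W) are all W)
n=16: W (go to 15, an L position)
n=17: L (options 16(W), 12(W) are all W)
n=18: W (go to 17, an L position)
n=19: L (options 18(W), 14(W) are all W)
n=20: W (go to 19, an L position)
n=21: L (options 20(W), 16(W) are all W)
n=22: W (go to 21, an L position)
n=23: L (options 22(W), 18(W) are all W)
n=24: W (go to 23, an L position)
n=25: L (options 24(W), 20(W) are all W)
n=26: W (go to 25, an L position)
From 26 Maya can remove 1, leaving 25, reaching an L position.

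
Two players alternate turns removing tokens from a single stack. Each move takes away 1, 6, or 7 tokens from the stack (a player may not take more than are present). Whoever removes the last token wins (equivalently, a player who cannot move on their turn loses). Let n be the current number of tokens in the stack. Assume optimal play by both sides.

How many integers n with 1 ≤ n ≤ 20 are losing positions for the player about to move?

5

Compute win/loss labels from the base case upward. A position with no move is L. Any other position is W if it can reach an L in one move, else L.
n=0: no move → L
n=1: can move to 0, which is L ⇒ W
n=2: the only move is to 1(W), a W ⇒ L
n=3: can move to 2, which is L ⇒ W
n=4: the only move is to 3(W), a W ⇒ L
n=5: can move to 4, which is L ⇒ W
n=6: can move to 0, which is L ⇒ W
n=7: can move to 0, which is L ⇒ W
n=8: can move to 2, which is L ⇒ W
n=9: can move to 2, which is L ⇒ W
n=10: can move to 4, which is L ⇒ W
n=11: can move to 4, which is L ⇒ W
n=12: moves to 11(W), 6(W), 5(W); every one is W ⇒ L
n=13: can move to 12, which is L ⇒ W
n=14: moves to 13(W), 8(W), 7(W); every one is W ⇒ L
n=15: can move to 14, which is L ⇒ W
n=16: moves to 15(W), 10(W), 9(W); every one is W ⇒ L
n=17: can move to 16, which is L ⇒ W
n=18: can move to 12, which is L ⇒ W
n=19: can move to 12, which is L ⇒ W
n=20: can move to 14, which is L ⇒ W
L entries with 1 ≤ n ≤ 20 (n=0 is outside the asked range and is not counted): n = 2, 4, 12, 14, 16; that makes 5.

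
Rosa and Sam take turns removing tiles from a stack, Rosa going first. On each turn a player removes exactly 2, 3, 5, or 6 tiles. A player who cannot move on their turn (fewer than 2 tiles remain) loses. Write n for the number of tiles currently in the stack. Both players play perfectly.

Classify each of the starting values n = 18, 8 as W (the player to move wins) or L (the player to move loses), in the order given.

18: W, 8: L

Use the standard recursion: the mover loses at a terminal position; elsewhere, the mover wins exactly when some move hands the opponent an L position.
n=0: no move → L
n=1: no move → L
n=2: reaches L-position 0 → W
n=3: reaches L-position 1 → W
n=4: reaches L-position 1 → W
n=5: reaches L-position 0 → W
n=6: reaches L-position 1 → W
n=7: reaches L-position 1 → W
n=8: only reaches 6(W), 5(W), 3(W), 2(W), all W → L
n=9: only reaches 7(W), 6(W), 4(W), 3(W), all W → L
n=10: reaches L-position 8 → W
n=11: reaches L-position 9 → W
n=12: reaches L-position 9 → W
n=13: reaches L-position 8 → W
n=14: reaches L-position 9 → W
n=15: reaches L-position 9 → W
n=16: only reaches 14(W), 13(W), 11(W), 10(W), all W → L
n=17: only reaches 15(W), 14(W), 12(W), 11(W), all W → L
n=18: reaches L-position 16 → W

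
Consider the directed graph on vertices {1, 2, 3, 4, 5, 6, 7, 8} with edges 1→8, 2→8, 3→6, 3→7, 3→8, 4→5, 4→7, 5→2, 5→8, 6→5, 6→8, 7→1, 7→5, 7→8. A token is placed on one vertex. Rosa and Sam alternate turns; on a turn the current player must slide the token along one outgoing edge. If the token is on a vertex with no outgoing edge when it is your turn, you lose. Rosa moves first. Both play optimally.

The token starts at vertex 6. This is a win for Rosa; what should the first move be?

Move to 8.

Work bottom-up. With no move the player to move loses. Otherwise the position is W if at least one move leads to an L position for the opponent, and L if every move leads to a W.
Every edge goes from a vertex to one that appears earlier in the order 8, 2, 5, 6, 1, 7, 3, 4, so processing vertices in that order labels each vertex after all of its successors.
8: no outgoing edge → L
2: →8(L), so W
5: →8(L), so W
6: →8(L), so W
1: →8(L), so W
7: →8(L), so W
3: →8(L), so W
4: →7(W), 5(W) — all W, so L
From 6, the L positions reachable in one move are: 8.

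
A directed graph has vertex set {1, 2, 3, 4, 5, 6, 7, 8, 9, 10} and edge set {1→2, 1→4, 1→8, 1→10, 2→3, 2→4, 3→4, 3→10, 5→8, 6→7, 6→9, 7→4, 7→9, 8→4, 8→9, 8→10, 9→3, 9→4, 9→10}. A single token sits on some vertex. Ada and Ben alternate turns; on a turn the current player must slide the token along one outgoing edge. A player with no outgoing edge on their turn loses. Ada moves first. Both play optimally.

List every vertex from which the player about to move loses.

Build the W/L table. Terminal = L. A non-terminal position is W if it has a move to some L; otherwise it is L.
Every edge goes from a vertex to one that appears earlier in the order 10, 4, 3, 9, 8, 7, 5, 2, 6, 1, so processing vertices in that order labels each vertex after all of its successors.
10: no outgoing edge → L
4: no outgoing edge → L
3: W (go to 4, an L position)
9: W (go to 4, an L position)
8: W (go to 4, an L position)
7: W (go to 4, an L position)
5: L (sole option 8(W) is W)
2: W (go to 4, an L position)
6: L (options 7(W), 9(W) are all W)
1: W (go to 4, an L position)
The losing starting vertices are exactly the entries labelled L in this table (4 of them).

4, 5, 6, 10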